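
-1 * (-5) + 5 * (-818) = -4085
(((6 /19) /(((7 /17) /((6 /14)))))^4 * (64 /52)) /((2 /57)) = 210424811904 /514030010767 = 0.41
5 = 5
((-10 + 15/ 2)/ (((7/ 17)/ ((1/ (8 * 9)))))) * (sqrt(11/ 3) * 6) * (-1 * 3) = 85 * sqrt(33)/ 168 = 2.91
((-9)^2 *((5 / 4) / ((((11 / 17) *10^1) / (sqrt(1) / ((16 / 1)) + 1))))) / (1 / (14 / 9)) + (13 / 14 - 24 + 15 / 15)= 18681 / 4928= 3.79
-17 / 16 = -1.06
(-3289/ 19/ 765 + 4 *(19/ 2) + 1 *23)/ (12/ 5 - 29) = -883346/ 386631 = -2.28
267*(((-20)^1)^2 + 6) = 108402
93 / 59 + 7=506 / 59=8.58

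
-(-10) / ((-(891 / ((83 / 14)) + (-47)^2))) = -830 / 195821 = -0.00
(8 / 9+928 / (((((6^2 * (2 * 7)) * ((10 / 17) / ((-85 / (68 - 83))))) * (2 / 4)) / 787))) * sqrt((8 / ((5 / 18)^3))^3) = 9847860332544 * sqrt(5) / 109375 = 201330149.82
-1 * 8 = -8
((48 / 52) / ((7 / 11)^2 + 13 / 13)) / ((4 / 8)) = 1452 / 1105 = 1.31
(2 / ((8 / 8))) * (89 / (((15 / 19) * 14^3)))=1691 / 20580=0.08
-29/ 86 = -0.34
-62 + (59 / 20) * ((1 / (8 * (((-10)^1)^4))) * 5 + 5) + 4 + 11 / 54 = -371918407 / 8640000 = -43.05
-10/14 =-5/7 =-0.71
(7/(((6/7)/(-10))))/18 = -245/54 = -4.54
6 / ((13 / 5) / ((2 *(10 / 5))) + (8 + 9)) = 120 / 353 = 0.34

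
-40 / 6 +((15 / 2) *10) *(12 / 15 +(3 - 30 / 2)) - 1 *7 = -2561 / 3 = -853.67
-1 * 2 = -2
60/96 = 0.62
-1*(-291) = 291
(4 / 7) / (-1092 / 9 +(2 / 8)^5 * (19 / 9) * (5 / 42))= -221184 / 46964641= -0.00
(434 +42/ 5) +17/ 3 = 6721/ 15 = 448.07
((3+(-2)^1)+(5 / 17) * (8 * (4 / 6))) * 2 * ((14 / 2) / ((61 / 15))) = 9170 / 1037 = 8.84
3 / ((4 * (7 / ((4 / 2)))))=3 / 14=0.21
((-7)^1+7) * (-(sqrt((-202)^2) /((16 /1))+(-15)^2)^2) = 0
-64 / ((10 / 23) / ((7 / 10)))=-2576 / 25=-103.04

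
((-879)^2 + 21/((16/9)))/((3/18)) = 37087335/8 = 4635916.88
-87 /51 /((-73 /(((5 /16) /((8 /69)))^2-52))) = -21255347 /20332544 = -1.05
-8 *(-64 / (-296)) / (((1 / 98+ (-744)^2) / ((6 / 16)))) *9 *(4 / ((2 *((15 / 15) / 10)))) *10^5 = -42336000000 / 2007121573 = -21.09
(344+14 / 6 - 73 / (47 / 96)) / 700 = 27809 / 98700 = 0.28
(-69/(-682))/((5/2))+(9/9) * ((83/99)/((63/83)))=1106918/966735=1.15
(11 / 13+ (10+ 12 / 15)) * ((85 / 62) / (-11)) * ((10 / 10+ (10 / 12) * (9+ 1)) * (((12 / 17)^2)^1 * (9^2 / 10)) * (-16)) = 329640192 / 376805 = 874.83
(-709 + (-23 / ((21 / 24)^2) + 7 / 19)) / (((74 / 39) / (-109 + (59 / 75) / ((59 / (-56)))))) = 42724.41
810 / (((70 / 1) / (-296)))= -23976 / 7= -3425.14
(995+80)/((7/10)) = 10750/7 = 1535.71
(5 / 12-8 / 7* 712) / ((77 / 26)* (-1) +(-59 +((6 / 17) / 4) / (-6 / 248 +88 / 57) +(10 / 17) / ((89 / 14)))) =14432972491093 / 1096911689790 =13.16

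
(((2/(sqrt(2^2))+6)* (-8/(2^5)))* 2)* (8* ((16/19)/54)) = -224/513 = -0.44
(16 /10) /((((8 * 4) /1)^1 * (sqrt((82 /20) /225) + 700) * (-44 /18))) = -354375 /12127499549 + 27 * sqrt(410) /97019996392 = -0.00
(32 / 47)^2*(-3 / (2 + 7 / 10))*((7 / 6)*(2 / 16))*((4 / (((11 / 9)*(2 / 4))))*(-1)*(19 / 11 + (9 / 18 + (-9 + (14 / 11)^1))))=-17920 / 6627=-2.70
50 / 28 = 25 / 14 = 1.79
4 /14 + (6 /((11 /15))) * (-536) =-337658 /77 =-4385.17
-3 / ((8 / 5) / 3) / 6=-15 / 16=-0.94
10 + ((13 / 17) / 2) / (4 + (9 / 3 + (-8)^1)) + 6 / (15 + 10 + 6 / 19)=161163 / 16354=9.85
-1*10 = -10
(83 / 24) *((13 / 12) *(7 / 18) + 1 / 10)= 46729 / 25920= 1.80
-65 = -65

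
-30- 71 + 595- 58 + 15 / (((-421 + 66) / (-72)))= 31172 / 71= 439.04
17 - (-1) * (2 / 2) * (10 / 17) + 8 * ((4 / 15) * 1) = 5029 / 255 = 19.72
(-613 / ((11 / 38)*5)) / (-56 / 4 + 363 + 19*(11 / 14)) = -326116 / 280225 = -1.16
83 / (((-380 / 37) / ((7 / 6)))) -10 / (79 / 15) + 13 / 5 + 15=1129849 / 180120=6.27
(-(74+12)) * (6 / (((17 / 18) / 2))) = -18576 / 17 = -1092.71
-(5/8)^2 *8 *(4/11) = -25/22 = -1.14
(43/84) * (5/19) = 215/1596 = 0.13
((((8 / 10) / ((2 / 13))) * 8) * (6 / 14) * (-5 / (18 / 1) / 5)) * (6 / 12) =-52 / 105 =-0.50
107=107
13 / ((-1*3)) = -13 / 3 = -4.33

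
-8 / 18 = -4 / 9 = -0.44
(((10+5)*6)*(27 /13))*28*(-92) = -6259680 /13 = -481513.85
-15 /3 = -5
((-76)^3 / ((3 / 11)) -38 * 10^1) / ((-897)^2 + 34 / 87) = -140066404 / 70001017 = -2.00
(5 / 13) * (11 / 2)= 55 / 26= 2.12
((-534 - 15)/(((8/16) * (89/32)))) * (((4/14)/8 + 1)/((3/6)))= -509472/623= -817.77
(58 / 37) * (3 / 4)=87 / 74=1.18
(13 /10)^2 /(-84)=-0.02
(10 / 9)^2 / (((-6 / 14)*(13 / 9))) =-700 / 351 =-1.99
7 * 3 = 21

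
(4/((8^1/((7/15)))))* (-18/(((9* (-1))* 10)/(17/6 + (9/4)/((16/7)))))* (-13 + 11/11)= -5131/2400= -2.14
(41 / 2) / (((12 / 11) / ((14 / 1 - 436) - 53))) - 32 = -214993 / 24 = -8958.04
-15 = -15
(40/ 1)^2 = 1600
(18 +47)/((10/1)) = 13/2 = 6.50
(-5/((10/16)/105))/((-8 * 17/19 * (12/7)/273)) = 1270815/68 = 18688.46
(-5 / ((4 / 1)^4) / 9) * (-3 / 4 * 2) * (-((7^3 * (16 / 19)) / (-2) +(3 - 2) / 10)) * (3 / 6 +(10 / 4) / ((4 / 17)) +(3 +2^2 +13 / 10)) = 7102039 / 778240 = 9.13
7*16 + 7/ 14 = 225/ 2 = 112.50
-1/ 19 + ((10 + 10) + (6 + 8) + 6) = 759/ 19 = 39.95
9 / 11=0.82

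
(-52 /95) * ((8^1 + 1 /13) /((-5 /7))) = 588 /95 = 6.19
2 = 2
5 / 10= 1 / 2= 0.50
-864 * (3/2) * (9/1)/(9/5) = -6480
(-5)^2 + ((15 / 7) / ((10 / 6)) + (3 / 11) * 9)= 2213 / 77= 28.74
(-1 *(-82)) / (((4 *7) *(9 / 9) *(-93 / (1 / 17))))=-41 / 22134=-0.00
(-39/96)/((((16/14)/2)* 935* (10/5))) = -91/239360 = -0.00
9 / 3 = 3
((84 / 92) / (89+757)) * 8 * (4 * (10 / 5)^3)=0.28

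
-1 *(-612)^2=-374544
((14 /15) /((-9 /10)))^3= -21952 /19683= -1.12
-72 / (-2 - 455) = 72 / 457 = 0.16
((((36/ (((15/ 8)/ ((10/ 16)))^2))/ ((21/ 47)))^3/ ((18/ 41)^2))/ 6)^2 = 1949407122386583616/ 5064403678929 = 384923.33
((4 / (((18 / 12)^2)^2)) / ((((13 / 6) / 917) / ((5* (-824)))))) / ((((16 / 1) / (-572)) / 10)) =13298700800 / 27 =492544474.07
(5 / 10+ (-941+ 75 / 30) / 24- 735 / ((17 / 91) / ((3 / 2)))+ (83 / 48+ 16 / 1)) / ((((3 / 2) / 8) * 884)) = -805459 / 22542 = -35.73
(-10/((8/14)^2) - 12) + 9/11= -3679/88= -41.81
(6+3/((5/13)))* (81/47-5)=-10626/235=-45.22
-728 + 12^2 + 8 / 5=-2912 / 5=-582.40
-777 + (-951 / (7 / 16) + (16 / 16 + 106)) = -19906 / 7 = -2843.71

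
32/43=0.74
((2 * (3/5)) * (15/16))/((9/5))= 5/8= 0.62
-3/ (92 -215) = 1/ 41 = 0.02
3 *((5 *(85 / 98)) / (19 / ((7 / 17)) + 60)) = 1275 / 10402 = 0.12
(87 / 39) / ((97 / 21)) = 609 / 1261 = 0.48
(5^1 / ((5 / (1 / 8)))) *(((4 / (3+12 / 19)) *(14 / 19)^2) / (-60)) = -49 / 39330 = -0.00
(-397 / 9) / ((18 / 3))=-397 / 54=-7.35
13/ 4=3.25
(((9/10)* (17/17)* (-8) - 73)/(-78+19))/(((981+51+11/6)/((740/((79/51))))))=18160488/28912183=0.63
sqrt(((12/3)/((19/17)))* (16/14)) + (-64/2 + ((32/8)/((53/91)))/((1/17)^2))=4* sqrt(4522)/133 + 103500/53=1954.85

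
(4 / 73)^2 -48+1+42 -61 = -351698 / 5329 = -66.00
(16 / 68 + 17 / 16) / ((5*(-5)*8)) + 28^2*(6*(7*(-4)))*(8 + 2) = -71651328353 / 54400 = -1317120.01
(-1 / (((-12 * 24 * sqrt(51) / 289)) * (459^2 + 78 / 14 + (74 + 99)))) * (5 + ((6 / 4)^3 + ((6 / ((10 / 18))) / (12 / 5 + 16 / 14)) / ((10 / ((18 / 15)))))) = 6448967 * sqrt(51) / 7906727865600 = 0.00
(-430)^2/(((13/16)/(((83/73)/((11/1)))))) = 245547200/10439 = 23522.10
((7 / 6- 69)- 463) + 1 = -3179 / 6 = -529.83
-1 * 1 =-1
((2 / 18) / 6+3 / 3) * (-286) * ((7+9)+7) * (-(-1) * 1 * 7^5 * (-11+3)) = 24322418120 / 27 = 900830300.74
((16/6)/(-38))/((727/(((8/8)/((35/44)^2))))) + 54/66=456779791/558390525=0.82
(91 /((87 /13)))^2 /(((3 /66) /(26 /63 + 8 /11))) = 315884660 /68121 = 4637.11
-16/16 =-1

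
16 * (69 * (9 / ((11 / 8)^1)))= 79488 / 11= 7226.18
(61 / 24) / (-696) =-61 / 16704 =-0.00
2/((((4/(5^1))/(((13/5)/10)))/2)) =13/10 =1.30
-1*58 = -58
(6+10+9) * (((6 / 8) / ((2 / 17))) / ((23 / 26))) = 16575 / 92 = 180.16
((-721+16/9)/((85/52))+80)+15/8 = -2191693/6120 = -358.12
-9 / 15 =-3 / 5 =-0.60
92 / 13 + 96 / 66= 1220 / 143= 8.53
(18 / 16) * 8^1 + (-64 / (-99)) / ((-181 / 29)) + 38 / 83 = 13912367 / 1487277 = 9.35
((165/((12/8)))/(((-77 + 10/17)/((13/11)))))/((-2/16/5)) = 88400/1299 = 68.05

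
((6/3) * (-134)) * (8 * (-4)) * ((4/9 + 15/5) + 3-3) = 265856/9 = 29539.56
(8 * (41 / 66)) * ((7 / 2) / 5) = 3.48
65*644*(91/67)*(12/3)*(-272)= -61857834.03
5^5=3125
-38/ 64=-19/ 32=-0.59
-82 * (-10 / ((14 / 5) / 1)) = 2050 / 7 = 292.86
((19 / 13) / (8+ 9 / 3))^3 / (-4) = -6859 / 11696828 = -0.00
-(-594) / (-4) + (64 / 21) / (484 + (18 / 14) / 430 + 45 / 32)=-20828301679 / 140263854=-148.49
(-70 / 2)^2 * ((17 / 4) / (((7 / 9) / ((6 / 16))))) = 80325 / 32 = 2510.16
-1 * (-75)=75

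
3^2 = 9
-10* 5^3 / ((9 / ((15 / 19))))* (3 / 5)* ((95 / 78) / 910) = -0.09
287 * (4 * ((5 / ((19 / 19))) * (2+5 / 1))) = 40180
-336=-336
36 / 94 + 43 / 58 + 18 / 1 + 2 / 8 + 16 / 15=1671667 / 81780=20.44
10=10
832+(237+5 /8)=8557 /8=1069.62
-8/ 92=-2/ 23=-0.09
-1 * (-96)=96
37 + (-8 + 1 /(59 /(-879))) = 832 /59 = 14.10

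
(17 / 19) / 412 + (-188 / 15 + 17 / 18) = -11.59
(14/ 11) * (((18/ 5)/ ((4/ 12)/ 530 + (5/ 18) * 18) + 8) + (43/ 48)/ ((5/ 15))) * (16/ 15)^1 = 1354458/ 87461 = 15.49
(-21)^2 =441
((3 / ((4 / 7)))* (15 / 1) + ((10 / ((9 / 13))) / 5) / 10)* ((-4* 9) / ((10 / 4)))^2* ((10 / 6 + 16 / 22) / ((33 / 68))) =1222839104 / 15125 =80848.87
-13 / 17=-0.76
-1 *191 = -191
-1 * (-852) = 852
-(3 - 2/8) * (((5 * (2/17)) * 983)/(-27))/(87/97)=5244305/79866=65.66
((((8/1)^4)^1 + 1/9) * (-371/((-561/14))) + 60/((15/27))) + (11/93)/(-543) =38031.71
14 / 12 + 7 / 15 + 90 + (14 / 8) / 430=472849 / 5160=91.64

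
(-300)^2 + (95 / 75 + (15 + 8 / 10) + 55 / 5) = 1350421 / 15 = 90028.07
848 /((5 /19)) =16112 /5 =3222.40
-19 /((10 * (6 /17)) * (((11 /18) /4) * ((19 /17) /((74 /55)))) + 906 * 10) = -2438004 /1162600435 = -0.00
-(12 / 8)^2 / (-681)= 3 / 908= 0.00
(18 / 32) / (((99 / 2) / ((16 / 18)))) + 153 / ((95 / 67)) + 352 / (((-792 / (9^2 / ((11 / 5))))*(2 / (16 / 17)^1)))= 16022848 / 159885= 100.21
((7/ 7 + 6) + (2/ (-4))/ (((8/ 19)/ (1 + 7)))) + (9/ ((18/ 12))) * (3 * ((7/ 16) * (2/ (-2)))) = -83/ 8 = -10.38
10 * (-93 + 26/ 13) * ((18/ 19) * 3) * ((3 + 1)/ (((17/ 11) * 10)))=-216216/ 323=-669.40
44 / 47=0.94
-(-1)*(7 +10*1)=17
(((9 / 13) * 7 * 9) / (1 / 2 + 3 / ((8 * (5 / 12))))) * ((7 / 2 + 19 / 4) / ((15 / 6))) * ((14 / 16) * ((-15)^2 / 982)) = 4209975 / 204256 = 20.61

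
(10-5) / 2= 5 / 2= 2.50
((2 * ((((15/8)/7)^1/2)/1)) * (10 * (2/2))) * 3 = 225/28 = 8.04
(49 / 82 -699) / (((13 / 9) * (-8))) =515421 / 8528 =60.44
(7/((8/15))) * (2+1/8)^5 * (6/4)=447254955/524288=853.07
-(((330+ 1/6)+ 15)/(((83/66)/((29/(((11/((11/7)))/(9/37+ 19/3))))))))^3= -112171086422677718431633000/268223813922771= -418199580351.11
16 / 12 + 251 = 252.33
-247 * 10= -2470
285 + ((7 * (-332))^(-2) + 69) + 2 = 1922747457 / 5400976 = 356.00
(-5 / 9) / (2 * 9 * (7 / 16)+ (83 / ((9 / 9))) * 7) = -40 / 42399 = -0.00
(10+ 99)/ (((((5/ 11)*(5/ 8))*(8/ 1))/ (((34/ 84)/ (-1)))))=-20383/ 1050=-19.41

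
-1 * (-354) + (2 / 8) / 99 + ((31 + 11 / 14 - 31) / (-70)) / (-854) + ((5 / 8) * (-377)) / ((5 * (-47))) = 691228625839 / 1947094380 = 355.01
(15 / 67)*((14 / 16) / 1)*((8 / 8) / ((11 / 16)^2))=3360 / 8107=0.41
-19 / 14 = -1.36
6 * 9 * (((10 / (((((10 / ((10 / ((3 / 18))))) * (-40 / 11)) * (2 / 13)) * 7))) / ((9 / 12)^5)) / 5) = -73216 / 105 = -697.30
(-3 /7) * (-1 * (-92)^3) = -2336064 /7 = -333723.43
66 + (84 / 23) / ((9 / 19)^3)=560926 / 5589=100.36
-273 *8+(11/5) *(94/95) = -1036366/475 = -2181.82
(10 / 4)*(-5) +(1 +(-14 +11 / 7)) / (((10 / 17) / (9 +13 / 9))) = -27143 / 126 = -215.42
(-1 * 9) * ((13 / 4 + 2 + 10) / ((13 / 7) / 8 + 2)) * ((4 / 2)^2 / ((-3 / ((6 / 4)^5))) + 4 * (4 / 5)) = 1064511 / 2500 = 425.80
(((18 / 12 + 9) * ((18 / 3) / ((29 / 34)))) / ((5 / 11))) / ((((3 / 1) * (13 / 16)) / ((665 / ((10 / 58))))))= 16713312 / 65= 257127.88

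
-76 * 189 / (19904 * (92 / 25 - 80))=9975 / 1054912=0.01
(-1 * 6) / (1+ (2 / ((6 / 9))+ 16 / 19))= -57 / 46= -1.24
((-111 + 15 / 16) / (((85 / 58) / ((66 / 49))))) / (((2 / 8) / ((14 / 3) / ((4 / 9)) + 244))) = -857805993 / 8330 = -102977.91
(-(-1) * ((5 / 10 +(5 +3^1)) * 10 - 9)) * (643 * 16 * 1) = 781888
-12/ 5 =-2.40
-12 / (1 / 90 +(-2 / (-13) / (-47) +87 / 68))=-22435920 / 2406719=-9.32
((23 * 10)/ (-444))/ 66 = -115/ 14652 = -0.01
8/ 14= 4/ 7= 0.57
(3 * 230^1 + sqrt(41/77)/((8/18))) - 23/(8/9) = 665.77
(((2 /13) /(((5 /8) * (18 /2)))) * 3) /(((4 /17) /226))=15368 /195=78.81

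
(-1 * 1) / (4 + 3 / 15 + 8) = -5 / 61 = -0.08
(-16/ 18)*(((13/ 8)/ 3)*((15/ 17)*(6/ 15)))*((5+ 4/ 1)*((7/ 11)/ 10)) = -91/ 935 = -0.10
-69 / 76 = -0.91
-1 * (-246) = 246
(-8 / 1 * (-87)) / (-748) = -174 / 187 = -0.93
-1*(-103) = 103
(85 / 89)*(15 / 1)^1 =1275 / 89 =14.33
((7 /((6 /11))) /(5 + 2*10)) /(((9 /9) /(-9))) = -231 /50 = -4.62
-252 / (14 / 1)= -18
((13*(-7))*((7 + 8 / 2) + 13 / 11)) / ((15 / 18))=-73164 / 55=-1330.25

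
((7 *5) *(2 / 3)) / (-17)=-70 / 51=-1.37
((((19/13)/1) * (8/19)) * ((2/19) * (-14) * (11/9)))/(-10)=1232/11115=0.11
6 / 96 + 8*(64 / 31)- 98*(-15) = 1486.58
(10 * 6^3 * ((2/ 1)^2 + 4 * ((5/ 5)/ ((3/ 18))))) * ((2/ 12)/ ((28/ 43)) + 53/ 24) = 149040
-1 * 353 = -353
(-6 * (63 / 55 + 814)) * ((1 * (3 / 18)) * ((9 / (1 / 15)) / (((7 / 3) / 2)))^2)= -5882986260 / 539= -10914631.28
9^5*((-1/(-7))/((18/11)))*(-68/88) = -3983.46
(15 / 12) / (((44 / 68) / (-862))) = -36635 / 22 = -1665.23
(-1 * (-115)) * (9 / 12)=345 / 4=86.25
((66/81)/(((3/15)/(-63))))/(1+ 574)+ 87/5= 5849/345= 16.95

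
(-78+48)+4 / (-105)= -3154 / 105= -30.04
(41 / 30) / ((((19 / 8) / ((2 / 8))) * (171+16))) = 41 / 53295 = 0.00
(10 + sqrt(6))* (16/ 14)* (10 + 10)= 160* sqrt(6)/ 7 + 1600/ 7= 284.56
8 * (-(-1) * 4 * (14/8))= 56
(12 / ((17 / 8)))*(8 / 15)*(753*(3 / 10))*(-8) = -2313216 / 425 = -5442.86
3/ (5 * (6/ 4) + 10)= 6/ 35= 0.17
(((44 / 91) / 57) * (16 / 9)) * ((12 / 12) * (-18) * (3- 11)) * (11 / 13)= 123904 / 67431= 1.84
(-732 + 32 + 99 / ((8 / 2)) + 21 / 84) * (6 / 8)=-2025 / 4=-506.25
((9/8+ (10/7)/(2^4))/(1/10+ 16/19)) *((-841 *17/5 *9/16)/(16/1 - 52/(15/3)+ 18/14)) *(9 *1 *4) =-1870262055/172556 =-10838.58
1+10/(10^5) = 10001/10000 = 1.00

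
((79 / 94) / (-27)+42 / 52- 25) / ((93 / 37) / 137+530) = -2025643366 / 44321879511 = -0.05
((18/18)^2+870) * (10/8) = 4355/4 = 1088.75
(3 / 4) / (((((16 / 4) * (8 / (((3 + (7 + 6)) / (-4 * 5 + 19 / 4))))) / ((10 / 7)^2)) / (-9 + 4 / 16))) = 375 / 854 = 0.44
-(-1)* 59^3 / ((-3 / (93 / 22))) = -6366749 / 22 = -289397.68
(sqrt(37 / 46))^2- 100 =-4563 / 46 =-99.20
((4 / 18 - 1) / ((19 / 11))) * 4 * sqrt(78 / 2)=-308 * sqrt(39) / 171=-11.25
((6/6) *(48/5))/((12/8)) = 32/5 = 6.40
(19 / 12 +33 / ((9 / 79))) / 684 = 1165 / 2736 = 0.43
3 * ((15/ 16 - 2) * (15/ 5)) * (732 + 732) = -27999/ 2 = -13999.50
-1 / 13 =-0.08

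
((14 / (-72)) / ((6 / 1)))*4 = -7 / 54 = -0.13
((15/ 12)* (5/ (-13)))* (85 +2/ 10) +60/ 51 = -17585/ 442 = -39.79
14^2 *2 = 392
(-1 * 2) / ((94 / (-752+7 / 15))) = 11273 / 705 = 15.99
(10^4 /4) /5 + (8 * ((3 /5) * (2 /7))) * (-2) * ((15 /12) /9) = 10492 /21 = 499.62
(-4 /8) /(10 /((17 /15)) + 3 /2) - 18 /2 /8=-3295 /2808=-1.17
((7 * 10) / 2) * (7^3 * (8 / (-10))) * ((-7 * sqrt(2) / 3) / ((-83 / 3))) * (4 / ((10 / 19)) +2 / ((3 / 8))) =-14814.86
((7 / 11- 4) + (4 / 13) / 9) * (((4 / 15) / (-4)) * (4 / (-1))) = -3428 / 3861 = -0.89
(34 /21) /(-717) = -34 /15057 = -0.00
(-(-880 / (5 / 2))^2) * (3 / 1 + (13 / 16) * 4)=-774400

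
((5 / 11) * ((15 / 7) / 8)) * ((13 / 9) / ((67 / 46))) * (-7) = -7475 / 8844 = -0.85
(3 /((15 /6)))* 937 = 1124.40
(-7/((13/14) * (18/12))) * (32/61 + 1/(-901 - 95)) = -119903/45567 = -2.63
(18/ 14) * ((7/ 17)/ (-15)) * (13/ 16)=-39/ 1360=-0.03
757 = 757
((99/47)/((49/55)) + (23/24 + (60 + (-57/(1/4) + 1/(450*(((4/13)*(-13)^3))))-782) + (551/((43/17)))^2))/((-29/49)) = -15060608956367707/191660221350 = -78579.73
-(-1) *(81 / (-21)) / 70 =-27 / 490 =-0.06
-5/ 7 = -0.71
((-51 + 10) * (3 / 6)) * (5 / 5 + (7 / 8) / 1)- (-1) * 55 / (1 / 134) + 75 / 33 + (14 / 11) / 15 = 19361549 / 2640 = 7333.92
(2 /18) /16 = 1 /144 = 0.01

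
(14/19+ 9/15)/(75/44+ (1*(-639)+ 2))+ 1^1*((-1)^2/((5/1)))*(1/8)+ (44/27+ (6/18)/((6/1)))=979747621/573595560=1.71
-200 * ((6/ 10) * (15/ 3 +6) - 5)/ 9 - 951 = -8879/ 9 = -986.56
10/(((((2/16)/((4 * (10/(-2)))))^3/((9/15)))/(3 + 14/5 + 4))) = -240844800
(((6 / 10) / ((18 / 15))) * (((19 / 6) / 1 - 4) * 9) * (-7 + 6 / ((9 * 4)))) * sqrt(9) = 615 / 8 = 76.88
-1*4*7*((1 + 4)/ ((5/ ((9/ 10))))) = -126/ 5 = -25.20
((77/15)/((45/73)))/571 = 5621/385425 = 0.01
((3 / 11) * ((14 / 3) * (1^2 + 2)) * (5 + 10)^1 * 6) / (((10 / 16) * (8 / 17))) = 12852 / 11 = 1168.36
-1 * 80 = -80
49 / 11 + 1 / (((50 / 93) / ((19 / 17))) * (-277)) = 11517613 / 2589950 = 4.45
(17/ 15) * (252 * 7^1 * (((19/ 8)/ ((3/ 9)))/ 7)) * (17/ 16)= 345933/ 160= 2162.08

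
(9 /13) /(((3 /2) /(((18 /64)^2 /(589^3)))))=243 /1360063537664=0.00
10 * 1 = 10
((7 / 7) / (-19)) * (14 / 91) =-2 / 247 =-0.01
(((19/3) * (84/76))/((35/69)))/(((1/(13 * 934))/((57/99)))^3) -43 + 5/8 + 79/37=83589366825806283391/17728920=4714859496563.03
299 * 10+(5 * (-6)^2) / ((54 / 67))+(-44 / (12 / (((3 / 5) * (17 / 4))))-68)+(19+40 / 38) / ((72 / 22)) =3142.11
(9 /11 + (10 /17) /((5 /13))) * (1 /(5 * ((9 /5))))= 439 /1683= 0.26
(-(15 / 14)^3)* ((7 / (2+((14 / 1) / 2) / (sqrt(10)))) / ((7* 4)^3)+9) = -23812125 / 2151296 - 375* sqrt(10) / 1229312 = -11.07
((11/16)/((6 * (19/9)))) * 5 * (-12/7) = -495/1064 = -0.47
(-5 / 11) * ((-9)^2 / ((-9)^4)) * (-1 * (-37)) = -185 / 891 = -0.21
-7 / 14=-0.50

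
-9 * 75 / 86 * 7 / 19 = -2.89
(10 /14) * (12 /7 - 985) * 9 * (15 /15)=-309735 /49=-6321.12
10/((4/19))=95/2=47.50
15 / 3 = 5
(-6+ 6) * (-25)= 0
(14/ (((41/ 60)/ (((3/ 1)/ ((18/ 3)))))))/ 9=140/ 123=1.14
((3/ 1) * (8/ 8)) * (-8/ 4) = -6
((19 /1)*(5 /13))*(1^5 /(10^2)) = 19 /260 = 0.07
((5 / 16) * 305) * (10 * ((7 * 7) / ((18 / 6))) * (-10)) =-1868125 / 12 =-155677.08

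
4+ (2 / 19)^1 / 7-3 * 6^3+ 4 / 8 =-171167 / 266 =-643.48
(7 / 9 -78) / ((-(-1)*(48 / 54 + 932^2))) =-695 / 7817624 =-0.00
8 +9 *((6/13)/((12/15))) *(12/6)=18.38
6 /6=1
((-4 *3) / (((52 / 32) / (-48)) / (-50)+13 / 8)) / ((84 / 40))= -768000 / 218491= -3.52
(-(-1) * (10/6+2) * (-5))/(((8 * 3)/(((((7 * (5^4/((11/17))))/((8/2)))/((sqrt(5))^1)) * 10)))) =-371875 * sqrt(5)/144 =-5774.57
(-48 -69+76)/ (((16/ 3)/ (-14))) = 861/ 8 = 107.62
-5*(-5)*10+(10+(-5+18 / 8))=257.25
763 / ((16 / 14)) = 5341 / 8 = 667.62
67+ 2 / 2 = 68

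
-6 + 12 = 6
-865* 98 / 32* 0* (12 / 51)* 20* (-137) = 0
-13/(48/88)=-23.83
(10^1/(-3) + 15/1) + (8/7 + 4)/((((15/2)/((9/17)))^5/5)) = 217416442933/18635623125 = 11.67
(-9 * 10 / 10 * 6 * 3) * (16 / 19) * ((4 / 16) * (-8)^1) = 5184 / 19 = 272.84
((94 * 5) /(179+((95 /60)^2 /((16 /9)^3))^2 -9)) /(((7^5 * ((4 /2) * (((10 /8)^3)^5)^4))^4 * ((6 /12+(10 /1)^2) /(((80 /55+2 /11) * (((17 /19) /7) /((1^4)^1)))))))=16069257804036202623839468960349706583784019935979983463201688390300534190043146051697046346353033758086503182036503531948224028550117964080800728333791789056 /647184386566162654983770678797472778387855124455247867261889655390911073910932837460836863418400840421546599961497114977222277207568407127404023992853547035870344361629946661196299828588962554931640625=0.00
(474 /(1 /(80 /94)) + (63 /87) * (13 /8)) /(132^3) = 1470517 /8359617024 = 0.00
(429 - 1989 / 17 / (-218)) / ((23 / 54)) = 2528253 / 2507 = 1008.48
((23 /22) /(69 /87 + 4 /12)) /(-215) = -2001 /463540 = -0.00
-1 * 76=-76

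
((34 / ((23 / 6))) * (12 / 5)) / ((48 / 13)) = 663 / 115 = 5.77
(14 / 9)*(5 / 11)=70 / 99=0.71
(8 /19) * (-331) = -139.37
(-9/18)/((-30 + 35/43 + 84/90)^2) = -416025/664155458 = -0.00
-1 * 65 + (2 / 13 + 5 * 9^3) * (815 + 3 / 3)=38666947 / 13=2974380.54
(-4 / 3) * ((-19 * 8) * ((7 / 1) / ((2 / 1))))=2128 / 3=709.33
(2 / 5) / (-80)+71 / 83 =14117 / 16600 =0.85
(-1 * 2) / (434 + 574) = -1 / 504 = -0.00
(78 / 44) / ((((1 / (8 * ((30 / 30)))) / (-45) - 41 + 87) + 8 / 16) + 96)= 7020 / 564289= 0.01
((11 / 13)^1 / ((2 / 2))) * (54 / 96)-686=-142589 / 208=-685.52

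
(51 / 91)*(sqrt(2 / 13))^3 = 102*sqrt(26) / 15379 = 0.03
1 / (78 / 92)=46 / 39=1.18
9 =9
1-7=-6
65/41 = 1.59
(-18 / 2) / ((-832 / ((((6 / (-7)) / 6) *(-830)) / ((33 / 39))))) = 1.52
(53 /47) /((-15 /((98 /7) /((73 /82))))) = -60844 /51465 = -1.18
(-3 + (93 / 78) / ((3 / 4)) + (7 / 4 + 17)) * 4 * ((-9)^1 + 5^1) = -10820 / 39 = -277.44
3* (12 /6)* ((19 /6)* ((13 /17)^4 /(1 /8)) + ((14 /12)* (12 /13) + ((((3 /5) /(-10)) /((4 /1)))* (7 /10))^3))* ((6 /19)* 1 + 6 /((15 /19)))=11929030982196530827 /25787108750000000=462.60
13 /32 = 0.41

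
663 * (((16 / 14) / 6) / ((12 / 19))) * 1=4199 / 21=199.95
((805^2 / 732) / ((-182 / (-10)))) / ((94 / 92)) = 10646125 / 223626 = 47.61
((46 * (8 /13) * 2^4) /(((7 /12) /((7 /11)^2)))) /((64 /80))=618240 /1573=393.03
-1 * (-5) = 5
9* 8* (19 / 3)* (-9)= -4104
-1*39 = -39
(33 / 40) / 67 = 33 / 2680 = 0.01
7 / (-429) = -7 / 429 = -0.02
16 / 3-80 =-224 / 3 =-74.67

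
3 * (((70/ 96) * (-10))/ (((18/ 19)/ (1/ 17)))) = -3325/ 2448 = -1.36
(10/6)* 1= 5/3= 1.67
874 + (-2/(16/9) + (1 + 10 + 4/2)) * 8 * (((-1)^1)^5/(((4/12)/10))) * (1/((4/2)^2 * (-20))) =7277/8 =909.62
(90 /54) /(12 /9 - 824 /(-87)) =29 /188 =0.15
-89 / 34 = -2.62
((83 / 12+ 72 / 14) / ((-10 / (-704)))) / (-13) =-89144 / 1365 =-65.31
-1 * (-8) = 8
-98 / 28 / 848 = -7 / 1696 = -0.00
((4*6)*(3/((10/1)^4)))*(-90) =-81/125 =-0.65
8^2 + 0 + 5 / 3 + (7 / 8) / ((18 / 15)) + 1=3235 / 48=67.40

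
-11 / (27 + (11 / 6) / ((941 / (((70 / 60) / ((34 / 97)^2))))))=-430767216 / 1058062205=-0.41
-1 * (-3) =3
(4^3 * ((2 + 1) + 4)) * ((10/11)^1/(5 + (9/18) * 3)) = 8960/143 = 62.66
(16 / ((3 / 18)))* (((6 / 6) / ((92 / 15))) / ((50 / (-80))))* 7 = -4032 / 23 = -175.30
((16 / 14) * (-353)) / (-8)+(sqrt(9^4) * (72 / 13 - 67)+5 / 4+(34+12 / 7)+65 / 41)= -72969501 / 14924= -4889.41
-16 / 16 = -1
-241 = -241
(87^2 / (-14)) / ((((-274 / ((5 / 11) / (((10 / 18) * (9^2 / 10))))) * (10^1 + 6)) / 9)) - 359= -121149067 / 337568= -358.89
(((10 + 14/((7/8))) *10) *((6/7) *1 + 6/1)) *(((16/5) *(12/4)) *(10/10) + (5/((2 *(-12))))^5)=17114.73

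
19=19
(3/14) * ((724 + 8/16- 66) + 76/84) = 27695/196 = 141.30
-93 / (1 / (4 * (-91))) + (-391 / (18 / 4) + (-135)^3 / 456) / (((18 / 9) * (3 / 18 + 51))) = 4731509195 / 139992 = 33798.43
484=484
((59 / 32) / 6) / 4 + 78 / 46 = 31309 / 17664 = 1.77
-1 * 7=-7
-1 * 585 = -585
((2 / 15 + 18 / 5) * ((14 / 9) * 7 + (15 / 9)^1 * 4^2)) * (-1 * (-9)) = 18928 / 15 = 1261.87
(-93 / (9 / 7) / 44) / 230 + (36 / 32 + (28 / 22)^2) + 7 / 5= 4.14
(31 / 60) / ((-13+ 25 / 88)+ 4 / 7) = -4774 / 112215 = -0.04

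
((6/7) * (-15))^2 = 8100/49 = 165.31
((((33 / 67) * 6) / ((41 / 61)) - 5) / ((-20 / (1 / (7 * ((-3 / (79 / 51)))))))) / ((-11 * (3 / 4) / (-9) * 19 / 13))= -1701739 / 1024809555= -0.00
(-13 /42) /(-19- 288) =13 /12894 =0.00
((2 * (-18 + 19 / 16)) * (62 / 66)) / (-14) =8339 / 3696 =2.26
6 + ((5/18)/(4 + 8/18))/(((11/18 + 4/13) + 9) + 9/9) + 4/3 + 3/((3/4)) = 11.34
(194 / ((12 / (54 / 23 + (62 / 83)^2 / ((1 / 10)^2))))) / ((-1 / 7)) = -3127883437 / 475341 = -6580.29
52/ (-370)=-26/ 185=-0.14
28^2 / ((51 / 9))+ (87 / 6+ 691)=843.85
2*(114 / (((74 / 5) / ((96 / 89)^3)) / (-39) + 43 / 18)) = 19667681280 / 179985907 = 109.27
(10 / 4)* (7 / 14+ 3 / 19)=125 / 76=1.64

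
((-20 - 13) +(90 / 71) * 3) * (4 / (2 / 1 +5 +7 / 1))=-4146 / 497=-8.34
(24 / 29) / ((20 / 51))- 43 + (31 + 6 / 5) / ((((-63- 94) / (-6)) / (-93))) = -707231 / 4553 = -155.33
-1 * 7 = -7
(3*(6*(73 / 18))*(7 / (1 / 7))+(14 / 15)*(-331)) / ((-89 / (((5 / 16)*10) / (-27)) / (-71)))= -17402455 / 57672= -301.75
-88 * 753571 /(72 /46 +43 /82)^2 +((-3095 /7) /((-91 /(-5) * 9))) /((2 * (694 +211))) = -9990440974166523887 /657820346274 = -15187187.55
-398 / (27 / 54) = -796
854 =854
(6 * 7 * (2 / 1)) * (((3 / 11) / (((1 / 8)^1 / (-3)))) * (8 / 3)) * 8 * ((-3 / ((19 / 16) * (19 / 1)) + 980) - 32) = -11117963.31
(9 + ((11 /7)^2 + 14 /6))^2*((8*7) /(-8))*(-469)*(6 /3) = 1250922.21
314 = 314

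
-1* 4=-4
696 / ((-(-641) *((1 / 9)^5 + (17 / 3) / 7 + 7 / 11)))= 3164554008 / 4214061559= 0.75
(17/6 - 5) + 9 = 41/6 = 6.83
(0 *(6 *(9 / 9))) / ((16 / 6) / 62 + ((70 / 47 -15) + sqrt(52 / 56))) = 0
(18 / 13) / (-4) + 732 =19023 / 26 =731.65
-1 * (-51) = 51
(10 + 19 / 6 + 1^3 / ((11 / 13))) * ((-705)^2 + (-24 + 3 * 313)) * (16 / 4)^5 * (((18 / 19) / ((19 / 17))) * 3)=73878553128960 / 3971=18604521059.92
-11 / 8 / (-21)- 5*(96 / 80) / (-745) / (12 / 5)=1723 / 25032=0.07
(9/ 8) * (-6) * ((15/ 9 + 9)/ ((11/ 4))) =-288/ 11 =-26.18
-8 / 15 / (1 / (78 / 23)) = -208 / 115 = -1.81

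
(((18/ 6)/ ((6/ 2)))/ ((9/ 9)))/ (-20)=-1/ 20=-0.05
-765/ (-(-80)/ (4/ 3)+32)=-765/ 92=-8.32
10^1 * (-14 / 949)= -140 / 949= -0.15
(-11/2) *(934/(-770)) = 467/70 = 6.67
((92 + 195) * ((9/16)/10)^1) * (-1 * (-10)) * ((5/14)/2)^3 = 46125/50176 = 0.92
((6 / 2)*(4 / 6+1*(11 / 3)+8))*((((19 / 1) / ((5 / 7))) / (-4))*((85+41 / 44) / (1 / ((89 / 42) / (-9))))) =4978.24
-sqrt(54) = -3*sqrt(6) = -7.35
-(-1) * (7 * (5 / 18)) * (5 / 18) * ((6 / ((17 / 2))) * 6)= 2.29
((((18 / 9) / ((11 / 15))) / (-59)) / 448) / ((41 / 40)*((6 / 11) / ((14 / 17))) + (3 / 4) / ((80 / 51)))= -50 / 560677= -0.00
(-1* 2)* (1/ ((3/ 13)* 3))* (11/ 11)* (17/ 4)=-221/ 18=-12.28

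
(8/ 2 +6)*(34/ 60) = 17/ 3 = 5.67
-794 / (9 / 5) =-3970 / 9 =-441.11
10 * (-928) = -9280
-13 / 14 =-0.93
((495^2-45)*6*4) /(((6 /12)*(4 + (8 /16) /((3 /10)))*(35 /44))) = 310438656 /119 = 2608728.20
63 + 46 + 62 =171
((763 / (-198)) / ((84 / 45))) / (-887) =0.00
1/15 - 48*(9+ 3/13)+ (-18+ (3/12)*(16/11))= -988087/2145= -460.65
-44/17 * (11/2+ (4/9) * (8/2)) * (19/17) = -54758/2601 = -21.05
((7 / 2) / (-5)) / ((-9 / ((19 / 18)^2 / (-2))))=-2527 / 58320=-0.04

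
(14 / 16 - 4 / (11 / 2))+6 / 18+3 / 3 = 391 / 264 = 1.48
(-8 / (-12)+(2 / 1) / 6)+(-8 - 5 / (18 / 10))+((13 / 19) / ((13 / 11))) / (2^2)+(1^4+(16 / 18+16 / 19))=-4721 / 684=-6.90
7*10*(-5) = -350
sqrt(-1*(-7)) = sqrt(7) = 2.65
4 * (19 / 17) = 76 / 17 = 4.47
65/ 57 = 1.14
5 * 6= 30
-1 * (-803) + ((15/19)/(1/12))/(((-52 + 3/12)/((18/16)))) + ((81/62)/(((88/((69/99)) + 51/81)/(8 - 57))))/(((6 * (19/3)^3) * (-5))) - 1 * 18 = 864089510327849/1101039740380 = 784.79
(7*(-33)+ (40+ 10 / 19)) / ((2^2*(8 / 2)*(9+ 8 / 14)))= -1.24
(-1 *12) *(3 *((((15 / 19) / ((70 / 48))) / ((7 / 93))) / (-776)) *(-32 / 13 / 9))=-107136 / 1173991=-0.09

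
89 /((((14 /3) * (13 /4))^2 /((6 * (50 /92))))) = 240300 /190463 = 1.26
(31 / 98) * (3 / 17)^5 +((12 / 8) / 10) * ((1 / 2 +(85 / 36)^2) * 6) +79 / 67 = 44614114726163 / 6712402364640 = 6.65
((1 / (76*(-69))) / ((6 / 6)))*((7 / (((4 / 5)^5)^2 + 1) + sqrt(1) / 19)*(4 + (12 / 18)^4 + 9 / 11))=-7930611863 / 1300864504302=-0.01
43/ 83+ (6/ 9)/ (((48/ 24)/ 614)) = 51091/ 249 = 205.18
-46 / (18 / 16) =-40.89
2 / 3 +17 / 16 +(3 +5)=467 / 48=9.73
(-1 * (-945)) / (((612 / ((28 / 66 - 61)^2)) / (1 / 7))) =19980005 / 24684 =809.43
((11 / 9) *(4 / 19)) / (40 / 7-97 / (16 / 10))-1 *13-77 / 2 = -54164903 / 1051650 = -51.50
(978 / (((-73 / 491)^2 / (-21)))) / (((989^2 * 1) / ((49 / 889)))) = -34659251046 / 661975664743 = -0.05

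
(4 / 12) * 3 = 1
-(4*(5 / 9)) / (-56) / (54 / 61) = 305 / 6804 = 0.04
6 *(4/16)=1.50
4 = 4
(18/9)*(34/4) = 17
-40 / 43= -0.93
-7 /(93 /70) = -490 /93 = -5.27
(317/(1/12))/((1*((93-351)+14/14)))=-3804/257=-14.80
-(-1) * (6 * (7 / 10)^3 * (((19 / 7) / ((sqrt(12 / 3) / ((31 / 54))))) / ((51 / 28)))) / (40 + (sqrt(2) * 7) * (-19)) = -26869591 * sqrt(2) / 7752051000 -202027 / 193801275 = -0.01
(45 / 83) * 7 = 315 / 83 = 3.80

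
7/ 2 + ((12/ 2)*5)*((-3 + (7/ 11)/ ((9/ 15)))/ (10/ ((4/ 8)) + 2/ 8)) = 1117/ 1782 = 0.63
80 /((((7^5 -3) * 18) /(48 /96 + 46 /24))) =145 /226854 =0.00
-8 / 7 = -1.14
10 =10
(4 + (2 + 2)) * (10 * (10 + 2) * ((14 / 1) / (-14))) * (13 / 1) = -12480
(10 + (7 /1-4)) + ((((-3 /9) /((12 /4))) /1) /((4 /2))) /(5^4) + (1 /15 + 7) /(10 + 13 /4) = 152249 /11250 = 13.53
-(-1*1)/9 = 1/9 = 0.11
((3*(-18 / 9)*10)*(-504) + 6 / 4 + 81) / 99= 20215 / 66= 306.29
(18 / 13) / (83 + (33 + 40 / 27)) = 243 / 20618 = 0.01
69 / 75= 0.92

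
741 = 741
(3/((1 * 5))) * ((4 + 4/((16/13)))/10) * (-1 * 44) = -957/50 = -19.14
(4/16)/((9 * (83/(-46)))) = -23/1494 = -0.02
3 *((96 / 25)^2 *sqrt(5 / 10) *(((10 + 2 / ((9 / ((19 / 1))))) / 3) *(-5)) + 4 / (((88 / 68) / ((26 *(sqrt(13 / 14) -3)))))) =-65536 *sqrt(2) / 125 -7956 / 11 + 1326 *sqrt(182) / 77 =-1232.41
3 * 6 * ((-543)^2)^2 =1564846790418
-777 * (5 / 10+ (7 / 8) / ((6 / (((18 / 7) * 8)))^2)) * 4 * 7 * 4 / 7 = -134088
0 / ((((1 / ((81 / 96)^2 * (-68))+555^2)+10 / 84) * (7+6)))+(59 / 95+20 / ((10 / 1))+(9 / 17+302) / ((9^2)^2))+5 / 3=45921323 / 10596015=4.33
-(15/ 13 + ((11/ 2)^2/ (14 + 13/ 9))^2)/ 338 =-20054013/ 1358343584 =-0.01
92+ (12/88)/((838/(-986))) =846577/9218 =91.84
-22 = -22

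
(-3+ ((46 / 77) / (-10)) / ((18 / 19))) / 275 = -21227 / 1905750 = -0.01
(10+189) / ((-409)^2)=199 / 167281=0.00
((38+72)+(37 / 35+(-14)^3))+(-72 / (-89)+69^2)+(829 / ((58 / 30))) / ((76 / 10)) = 7501497761 / 3432730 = 2185.29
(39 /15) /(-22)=-0.12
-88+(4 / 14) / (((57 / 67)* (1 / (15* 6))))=-7684 / 133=-57.77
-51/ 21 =-17/ 7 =-2.43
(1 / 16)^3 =1 / 4096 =0.00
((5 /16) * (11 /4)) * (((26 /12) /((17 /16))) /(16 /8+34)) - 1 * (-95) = 95.05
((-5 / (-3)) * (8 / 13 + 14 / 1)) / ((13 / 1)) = 950 / 507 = 1.87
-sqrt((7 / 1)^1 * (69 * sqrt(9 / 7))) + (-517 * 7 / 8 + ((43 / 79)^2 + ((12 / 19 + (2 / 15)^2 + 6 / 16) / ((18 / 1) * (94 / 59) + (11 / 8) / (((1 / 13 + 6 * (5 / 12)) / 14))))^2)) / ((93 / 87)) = -1954081379667564552726225361 / 4620543212856241525590000 - 3 * sqrt(23) * 7^(1 / 4) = -446.31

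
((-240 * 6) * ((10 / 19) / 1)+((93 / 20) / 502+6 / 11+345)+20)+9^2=-653303443 / 2098360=-311.34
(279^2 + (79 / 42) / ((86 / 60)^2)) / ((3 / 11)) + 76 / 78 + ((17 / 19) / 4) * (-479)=10945522978757 / 38363052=285314.19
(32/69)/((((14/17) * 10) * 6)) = 68/7245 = 0.01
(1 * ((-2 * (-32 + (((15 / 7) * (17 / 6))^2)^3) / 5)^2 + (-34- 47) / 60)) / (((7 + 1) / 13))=1846780910229391783103197 / 2834695618764800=651491785.57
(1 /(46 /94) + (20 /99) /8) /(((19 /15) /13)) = 612365 /28842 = 21.23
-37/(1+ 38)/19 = -37/741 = -0.05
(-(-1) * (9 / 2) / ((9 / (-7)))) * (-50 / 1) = 175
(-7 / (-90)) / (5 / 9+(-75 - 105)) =-7 / 16150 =-0.00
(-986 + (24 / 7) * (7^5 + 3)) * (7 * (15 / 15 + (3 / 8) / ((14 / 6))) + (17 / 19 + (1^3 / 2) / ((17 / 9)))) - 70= 525877.76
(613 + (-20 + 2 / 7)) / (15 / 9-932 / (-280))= 124590 / 1049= 118.77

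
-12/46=-6/23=-0.26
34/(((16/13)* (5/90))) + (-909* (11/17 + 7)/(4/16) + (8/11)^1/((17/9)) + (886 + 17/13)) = -256905777/9724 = -26419.76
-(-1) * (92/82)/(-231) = -46/9471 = -0.00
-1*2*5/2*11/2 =-55/2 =-27.50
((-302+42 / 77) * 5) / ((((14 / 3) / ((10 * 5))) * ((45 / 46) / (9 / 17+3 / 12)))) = -50527550 / 3927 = -12866.70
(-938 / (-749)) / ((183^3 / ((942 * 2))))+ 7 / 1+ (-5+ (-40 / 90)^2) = 4323837494 / 1967244327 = 2.20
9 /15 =3 /5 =0.60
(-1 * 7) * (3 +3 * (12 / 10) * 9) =-1239 / 5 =-247.80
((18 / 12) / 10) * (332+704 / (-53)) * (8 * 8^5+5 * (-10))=3320468886 / 265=12530071.27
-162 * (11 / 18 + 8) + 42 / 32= -22299 / 16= -1393.69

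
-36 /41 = -0.88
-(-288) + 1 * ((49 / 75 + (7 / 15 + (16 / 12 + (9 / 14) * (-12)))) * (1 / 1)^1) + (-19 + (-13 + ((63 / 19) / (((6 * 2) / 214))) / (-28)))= 19840451 / 79800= 248.63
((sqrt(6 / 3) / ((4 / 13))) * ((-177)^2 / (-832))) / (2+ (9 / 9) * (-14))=10443 * sqrt(2) / 1024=14.42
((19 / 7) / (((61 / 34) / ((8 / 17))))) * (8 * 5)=12160 / 427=28.48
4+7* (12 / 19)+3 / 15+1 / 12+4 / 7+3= 97961 / 7980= 12.28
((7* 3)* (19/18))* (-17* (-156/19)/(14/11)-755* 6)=-97984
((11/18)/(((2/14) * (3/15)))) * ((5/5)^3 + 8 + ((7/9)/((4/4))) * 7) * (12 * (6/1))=200200/9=22244.44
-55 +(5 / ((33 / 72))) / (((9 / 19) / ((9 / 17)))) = -8005 / 187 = -42.81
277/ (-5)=-277/ 5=-55.40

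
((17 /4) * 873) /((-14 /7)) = -14841 /8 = -1855.12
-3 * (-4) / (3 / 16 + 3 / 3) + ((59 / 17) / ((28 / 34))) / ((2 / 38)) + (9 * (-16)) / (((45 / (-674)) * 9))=3947959 / 11970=329.82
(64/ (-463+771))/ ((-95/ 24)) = -384/ 7315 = -0.05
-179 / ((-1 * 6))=29.83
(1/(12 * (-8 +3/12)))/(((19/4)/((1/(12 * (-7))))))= 1/37107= 0.00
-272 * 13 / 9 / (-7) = 3536 / 63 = 56.13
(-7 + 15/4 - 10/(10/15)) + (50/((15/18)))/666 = -8063/444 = -18.16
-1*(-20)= 20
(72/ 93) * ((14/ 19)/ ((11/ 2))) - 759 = -758.90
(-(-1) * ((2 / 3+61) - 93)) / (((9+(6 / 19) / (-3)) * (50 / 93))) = -27683 / 4225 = -6.55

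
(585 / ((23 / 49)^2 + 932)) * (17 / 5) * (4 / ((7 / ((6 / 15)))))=1819272 / 3730435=0.49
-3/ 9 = -1/ 3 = -0.33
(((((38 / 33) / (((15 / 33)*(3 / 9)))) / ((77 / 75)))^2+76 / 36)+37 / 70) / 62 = 30649561 / 33083820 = 0.93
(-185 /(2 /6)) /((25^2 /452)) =-50172 /125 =-401.38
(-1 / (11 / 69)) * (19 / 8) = -1311 / 88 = -14.90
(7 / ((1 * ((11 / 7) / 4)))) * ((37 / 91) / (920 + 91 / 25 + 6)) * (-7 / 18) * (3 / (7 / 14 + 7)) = -36260 / 29911167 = -0.00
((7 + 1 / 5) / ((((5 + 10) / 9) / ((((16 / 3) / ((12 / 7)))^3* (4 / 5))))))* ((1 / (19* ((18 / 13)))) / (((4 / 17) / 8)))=77622272 / 577125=134.50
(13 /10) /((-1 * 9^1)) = -0.14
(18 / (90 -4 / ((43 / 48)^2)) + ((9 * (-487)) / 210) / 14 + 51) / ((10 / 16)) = 851056894 / 10697925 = 79.55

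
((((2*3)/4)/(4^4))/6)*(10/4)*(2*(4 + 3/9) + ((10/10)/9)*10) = 55/2304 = 0.02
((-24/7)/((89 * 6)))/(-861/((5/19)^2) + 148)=100/191336383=0.00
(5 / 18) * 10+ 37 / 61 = 1858 / 549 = 3.38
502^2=252004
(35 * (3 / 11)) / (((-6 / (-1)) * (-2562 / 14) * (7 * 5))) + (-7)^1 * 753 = -21221047 / 4026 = -5271.00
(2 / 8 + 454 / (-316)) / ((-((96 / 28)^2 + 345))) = 6125 / 1841332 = 0.00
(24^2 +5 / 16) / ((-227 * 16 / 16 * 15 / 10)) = -9221 / 5448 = -1.69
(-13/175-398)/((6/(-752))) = 8731096/175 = 49891.98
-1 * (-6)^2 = -36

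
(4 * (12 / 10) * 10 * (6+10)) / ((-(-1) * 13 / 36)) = 27648 / 13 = 2126.77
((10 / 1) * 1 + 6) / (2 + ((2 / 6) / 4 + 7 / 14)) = 192 / 31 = 6.19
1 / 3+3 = 10 / 3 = 3.33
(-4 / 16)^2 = 0.06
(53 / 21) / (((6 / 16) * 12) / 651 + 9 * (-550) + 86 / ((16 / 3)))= -13144 / 25695585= -0.00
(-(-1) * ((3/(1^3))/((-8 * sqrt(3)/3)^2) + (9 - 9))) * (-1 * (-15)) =135/64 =2.11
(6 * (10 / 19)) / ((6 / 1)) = 10 / 19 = 0.53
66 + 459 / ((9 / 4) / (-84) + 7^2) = 413418 / 5485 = 75.37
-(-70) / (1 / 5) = 350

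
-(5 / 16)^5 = -3125 / 1048576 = -0.00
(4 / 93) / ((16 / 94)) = 47 / 186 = 0.25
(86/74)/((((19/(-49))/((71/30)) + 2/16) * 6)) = -598388/119991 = -4.99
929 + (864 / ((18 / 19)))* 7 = 7313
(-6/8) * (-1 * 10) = 15/2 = 7.50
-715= -715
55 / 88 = 5 / 8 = 0.62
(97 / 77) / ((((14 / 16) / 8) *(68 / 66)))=9312 / 833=11.18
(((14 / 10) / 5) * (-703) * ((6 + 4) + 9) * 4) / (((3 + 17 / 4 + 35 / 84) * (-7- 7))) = 80142 / 575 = 139.38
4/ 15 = 0.27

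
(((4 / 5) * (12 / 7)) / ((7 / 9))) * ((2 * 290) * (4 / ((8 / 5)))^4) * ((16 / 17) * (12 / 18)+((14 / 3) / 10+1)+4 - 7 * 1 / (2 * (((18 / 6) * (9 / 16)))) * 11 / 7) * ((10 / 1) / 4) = 235842500 / 833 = 283124.25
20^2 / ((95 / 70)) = 5600 / 19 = 294.74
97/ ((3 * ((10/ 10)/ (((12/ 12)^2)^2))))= 32.33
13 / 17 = 0.76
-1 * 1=-1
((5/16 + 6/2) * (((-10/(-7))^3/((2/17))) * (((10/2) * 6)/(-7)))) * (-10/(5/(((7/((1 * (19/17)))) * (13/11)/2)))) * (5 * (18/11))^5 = 1102302743343750000/11545263037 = 95476624.47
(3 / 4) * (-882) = -1323 / 2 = -661.50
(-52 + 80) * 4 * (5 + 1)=672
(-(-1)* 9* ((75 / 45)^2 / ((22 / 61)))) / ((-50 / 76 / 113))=-130967 / 11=-11906.09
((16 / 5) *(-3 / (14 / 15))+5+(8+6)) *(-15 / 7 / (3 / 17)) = -5185 / 49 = -105.82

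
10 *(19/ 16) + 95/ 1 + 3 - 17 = 743/ 8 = 92.88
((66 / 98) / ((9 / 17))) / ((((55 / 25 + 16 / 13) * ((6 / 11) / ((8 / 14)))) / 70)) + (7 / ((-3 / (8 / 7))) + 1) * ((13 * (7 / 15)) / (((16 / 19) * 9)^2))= 55091174723 / 2039240448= 27.02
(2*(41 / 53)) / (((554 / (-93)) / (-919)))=3504147 / 14681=238.69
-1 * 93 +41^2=1588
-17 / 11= -1.55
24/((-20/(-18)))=108/5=21.60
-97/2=-48.50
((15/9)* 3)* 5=25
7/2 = 3.50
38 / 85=0.45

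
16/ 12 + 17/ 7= 79/ 21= 3.76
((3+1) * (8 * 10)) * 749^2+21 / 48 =179520320.44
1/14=0.07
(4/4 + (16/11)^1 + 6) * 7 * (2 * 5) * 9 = 5326.36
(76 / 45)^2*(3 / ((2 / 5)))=21.39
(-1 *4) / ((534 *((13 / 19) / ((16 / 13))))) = -608 / 45123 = -0.01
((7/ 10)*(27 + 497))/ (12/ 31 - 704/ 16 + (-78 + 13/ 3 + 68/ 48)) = -227416/ 71835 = -3.17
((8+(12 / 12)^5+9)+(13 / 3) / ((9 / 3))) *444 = 25900 / 3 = 8633.33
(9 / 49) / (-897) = -3 / 14651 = -0.00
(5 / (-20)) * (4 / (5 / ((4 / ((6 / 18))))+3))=-12 / 41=-0.29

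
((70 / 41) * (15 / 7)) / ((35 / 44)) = 1320 / 287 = 4.60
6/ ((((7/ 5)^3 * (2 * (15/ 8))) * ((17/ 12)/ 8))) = 19200/ 5831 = 3.29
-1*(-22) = 22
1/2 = 0.50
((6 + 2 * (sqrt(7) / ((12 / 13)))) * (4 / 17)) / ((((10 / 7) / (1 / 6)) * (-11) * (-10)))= 91 * sqrt(7) / 168300 + 7 / 4675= 0.00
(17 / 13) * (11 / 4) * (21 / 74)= 3927 / 3848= 1.02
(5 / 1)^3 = 125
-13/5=-2.60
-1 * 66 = -66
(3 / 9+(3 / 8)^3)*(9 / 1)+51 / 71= 152421 / 36352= 4.19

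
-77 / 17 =-4.53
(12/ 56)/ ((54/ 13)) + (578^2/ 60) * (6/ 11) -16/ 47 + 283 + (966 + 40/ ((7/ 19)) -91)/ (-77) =3307.06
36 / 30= 6 / 5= 1.20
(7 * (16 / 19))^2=12544 / 361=34.75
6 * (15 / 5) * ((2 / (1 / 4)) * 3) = 432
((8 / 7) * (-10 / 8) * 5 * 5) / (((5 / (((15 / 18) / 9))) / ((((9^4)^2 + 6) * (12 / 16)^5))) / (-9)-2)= 17.86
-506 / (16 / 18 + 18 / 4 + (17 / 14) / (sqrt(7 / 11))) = -75758067 / 742447 + 2438667 * sqrt(77) / 742447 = -73.22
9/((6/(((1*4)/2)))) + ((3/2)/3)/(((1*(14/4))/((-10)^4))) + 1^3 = 10028/7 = 1432.57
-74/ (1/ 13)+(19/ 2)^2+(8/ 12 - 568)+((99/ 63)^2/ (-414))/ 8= -233546077/ 162288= -1439.08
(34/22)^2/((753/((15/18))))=1445/546678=0.00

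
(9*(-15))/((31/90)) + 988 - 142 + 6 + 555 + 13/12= 378007/372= 1016.15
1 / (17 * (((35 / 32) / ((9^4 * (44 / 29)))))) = 9237888 / 17255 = 535.37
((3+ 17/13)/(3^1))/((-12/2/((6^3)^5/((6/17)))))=-4144593567744/13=-318814889826.46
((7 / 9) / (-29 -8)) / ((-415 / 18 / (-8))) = -112 / 15355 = -0.01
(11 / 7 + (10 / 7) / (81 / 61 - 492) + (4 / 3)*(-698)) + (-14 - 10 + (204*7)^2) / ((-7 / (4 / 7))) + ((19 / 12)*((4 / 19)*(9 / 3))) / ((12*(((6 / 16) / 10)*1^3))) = -736487297057 / 4399857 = -167388.92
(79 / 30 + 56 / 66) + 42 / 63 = 1369 / 330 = 4.15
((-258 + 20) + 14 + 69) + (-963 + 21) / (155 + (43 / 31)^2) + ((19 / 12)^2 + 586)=257877277 / 603216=427.50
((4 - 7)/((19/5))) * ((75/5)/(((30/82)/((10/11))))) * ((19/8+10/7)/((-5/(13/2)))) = 1702935/11704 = 145.50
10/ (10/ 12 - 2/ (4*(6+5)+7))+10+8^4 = 111202/ 27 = 4118.59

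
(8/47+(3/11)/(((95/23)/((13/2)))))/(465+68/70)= 412153/320406614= 0.00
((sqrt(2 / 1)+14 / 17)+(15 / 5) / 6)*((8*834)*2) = 36532.44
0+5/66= 5/66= 0.08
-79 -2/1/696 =-27493/348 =-79.00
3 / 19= 0.16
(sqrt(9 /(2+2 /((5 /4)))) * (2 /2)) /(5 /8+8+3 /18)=12 * sqrt(10) /211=0.18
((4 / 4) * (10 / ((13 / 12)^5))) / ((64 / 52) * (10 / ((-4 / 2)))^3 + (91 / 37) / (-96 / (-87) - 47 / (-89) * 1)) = -129232558080 / 2937600498599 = -0.04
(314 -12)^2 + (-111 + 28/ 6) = 273293/ 3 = 91097.67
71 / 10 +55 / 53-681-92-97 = -861.86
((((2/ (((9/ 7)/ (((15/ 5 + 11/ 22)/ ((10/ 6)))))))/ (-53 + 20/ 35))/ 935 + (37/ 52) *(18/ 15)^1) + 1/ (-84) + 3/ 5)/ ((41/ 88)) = 3.09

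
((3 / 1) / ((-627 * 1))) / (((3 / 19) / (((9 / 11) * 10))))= -0.25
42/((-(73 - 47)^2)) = -21/338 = -0.06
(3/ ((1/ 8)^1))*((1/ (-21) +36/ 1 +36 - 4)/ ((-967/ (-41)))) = 468056/ 6769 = 69.15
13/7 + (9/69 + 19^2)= 58441/161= 362.99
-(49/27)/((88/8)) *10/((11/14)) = -6860/3267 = -2.10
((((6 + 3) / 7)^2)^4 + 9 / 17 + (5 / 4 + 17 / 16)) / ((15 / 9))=9698939571 / 1568025872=6.19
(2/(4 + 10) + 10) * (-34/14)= -1207/49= -24.63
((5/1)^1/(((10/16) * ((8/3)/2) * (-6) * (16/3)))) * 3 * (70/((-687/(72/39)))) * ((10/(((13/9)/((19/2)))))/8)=269325/309608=0.87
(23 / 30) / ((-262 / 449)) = -10327 / 7860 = -1.31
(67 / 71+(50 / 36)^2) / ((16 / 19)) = 1255577 / 368064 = 3.41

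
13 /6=2.17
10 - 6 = 4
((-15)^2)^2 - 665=49960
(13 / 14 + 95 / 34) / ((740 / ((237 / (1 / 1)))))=104991 / 88060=1.19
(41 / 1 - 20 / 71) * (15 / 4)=43365 / 284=152.69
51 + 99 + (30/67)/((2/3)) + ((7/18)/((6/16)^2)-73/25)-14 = 136.52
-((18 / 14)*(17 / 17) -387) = 2700 / 7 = 385.71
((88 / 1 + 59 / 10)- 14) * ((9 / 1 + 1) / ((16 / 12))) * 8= 4794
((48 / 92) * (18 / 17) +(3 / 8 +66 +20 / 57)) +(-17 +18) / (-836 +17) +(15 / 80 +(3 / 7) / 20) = 32848687951 / 486748080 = 67.49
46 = 46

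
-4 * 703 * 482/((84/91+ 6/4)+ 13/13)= -35239984/89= -395954.88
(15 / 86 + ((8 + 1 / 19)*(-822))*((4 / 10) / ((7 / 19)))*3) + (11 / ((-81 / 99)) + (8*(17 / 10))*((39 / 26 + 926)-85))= -274019569 / 27090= -10115.16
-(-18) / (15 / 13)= 15.60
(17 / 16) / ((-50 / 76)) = -323 / 200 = -1.62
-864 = -864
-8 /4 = -2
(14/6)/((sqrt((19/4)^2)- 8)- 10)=-28/159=-0.18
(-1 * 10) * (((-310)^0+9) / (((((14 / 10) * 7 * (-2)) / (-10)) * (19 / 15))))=-37500 / 931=-40.28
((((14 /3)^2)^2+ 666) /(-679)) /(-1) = 92362 /54999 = 1.68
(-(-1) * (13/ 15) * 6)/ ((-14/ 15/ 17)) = -663/ 7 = -94.71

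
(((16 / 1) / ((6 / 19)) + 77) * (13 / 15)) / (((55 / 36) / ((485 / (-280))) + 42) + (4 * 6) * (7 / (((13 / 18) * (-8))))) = 6278519 / 683270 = 9.19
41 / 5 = 8.20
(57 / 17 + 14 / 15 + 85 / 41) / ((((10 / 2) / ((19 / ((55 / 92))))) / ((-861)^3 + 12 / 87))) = -430251254639000416 / 16675725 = -25801052406.36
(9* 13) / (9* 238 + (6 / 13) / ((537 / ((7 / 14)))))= 272259 / 4984435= 0.05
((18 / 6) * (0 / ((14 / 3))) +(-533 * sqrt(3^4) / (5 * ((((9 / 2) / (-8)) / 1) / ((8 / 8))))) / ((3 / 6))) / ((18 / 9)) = 8528 / 5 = 1705.60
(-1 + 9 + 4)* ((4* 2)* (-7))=-672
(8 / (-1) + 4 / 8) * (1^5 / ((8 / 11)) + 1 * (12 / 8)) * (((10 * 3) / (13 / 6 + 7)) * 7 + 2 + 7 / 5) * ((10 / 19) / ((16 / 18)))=-4492935 / 13376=-335.90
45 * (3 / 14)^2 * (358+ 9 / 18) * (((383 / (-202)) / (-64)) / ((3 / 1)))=37072485 / 5067776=7.32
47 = 47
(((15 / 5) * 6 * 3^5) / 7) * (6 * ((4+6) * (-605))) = -158776200 / 7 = -22682314.29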